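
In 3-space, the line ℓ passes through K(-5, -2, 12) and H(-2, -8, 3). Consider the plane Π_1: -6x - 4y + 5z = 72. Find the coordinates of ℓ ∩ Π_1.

A direction vector for ℓ is H − K = (3, -6, -9).
Substitute r = (-5, -2, 12) + t(3, -6, -9) into the plane: 98 + (-39)t = 72, so t = 2/3.
Intersection: (-5, -2, 12) + (2/3)·(3, -6, -9) = (-3, -6, 6).

(-3, -6, 6)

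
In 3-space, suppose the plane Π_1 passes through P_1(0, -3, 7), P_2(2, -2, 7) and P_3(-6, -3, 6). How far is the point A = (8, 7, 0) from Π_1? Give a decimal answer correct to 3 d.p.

P_1P_2 = (2, 1, 0), P_1P_3 = (-6, 0, -1); a normal to Π_1 is P_1P_2 × P_1P_3 = (-1, 2, 6).
Using P_1: Π_1 has equation -x + 2y + 6z = 36.
n·A − d = (-1)·(8) + (2)·(7) + (6)·(0) − 36 = -30; |n| = √41.
Distance = |-30| / √41 = 30/√41 ≈ 4.685.

4.685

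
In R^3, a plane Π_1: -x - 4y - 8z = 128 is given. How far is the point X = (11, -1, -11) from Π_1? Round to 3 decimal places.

n·X − d = (-1)·(11) + (-4)·(-1) + (-8)·(-11) − 128 = -47; |n| = √81.
Distance = |-47| / √81 = 47/√81 ≈ 5.222.

5.222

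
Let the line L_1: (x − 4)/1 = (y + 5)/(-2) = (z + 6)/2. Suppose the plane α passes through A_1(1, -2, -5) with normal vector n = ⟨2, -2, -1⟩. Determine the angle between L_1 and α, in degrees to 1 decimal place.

26.4

L_1 has direction (1, -2, 2) through (4, -5, -6).
α: n·r = n·A_1 gives 2x - 2y - z = 11.
sin θ = |n·v| / (|n||v|) = |4| / (√9 · √9) = 0.44444.
θ ≈ 26.4°.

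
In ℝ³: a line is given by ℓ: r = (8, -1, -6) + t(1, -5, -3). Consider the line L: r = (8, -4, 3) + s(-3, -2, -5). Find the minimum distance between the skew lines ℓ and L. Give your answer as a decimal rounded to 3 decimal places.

Common perpendicular direction n = (1, -5, -3) × (-3, -2, -5) = (19, 14, -17).
With w = (8, -4, 3) − (8, -1, -6) = (0, -3, 9), w · n = -195.
Distance = |w · n| / |n| = |-195| / √846 ≈ 6.704.

6.704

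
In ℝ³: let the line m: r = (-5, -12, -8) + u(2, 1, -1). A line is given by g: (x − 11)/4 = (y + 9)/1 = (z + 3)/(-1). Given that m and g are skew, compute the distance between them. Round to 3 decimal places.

g has direction (4, 1, -1) through (11, -9, -3).
Common perpendicular direction n = (2, 1, -1) × (4, 1, -1) = (0, -2, -2).
With w = (11, -9, -3) − (-5, -12, -8) = (16, 3, 5), w · n = -16.
Distance = |w · n| / |n| = |-16| / √8 ≈ 5.657.

5.657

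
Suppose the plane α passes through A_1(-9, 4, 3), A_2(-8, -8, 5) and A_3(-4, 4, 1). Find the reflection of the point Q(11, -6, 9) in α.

A_1A_2 = (1, -12, 2), A_1A_3 = (5, 0, -2); a normal to α is A_1A_2 × A_1A_3 = (24, 12, 60).
Using A_1: α has equation 24x + 12y + 60z = 12.
λ = (n·Q − d)/|n|² = (732 − 12)/4320 = 1/6.
Reflection = Q − 2λn = (11, -6, 9) − (1/3)·(24, 12, 60) = (3, -10, -11).

(3, -10, -11)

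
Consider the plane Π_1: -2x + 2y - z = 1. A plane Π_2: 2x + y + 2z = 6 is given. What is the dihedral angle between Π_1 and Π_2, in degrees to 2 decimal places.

63.61

cos θ = |n₁·n₂| / (|n₁||n₂|) = |-4| / (√9 · √9).
θ = arccos(0.44444) ≈ 63.61°.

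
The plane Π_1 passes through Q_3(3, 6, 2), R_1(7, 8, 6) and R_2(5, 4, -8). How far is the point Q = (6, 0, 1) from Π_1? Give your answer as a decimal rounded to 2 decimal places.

Q_3R_1 = (4, 2, 4), Q_3R_2 = (2, -2, -10); a normal to Π_1 is Q_3R_1 × Q_3R_2 = (-12, 48, -12).
Using Q_3: Π_1 has equation -12x + 48y - 12z = 228.
n·Q − d = (-12)·(6) + (48)·(0) + (-12)·(1) − 228 = -312; |n| = √2592.
Distance = |-312| / √2592 = 312/√2592 ≈ 6.13.

6.13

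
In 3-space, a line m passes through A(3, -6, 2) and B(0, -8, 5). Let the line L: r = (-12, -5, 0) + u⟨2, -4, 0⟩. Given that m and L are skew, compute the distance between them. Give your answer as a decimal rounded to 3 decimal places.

A direction vector for m is B − A = (-3, -2, 3).
Common perpendicular direction n = (-3, -2, 3) × (2, -4, 0) = (12, 6, 16).
With w = (-12, -5, 0) − (3, -6, 2) = (-15, 1, -2), w · n = -206.
Distance = |w · n| / |n| = |-206| / √436 ≈ 9.866.

9.866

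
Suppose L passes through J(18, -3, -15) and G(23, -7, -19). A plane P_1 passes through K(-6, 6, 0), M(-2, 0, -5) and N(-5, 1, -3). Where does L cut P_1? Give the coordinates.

(3, 9, -3)

A direction vector for L is G − J = (5, -4, -4).
KM = (4, -6, -5), KN = (1, -5, -3); a normal to P_1 is KM × KN = (-7, 7, -14).
Using K: P_1 has equation -7x + 7y - 14z = 84.
Substitute r = (18, -3, -15) + t(5, -4, -4) into the plane: 63 + (-7)t = 84, so t = -3.
Intersection: (18, -3, -15) + (-3)·(5, -4, -4) = (3, 9, -3).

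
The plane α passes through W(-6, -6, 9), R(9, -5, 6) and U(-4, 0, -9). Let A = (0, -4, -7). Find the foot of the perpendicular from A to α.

WR = (15, 1, -3), WU = (2, 6, -18); a normal to α is WR × WU = (0, 264, 88).
Using W: α has equation 264y + 88z = -792.
Foot = A − λn with λ = (n·A − d)/|n|² = (-1672 − (-792))/77440 = -1/88.
Foot = (0, -4, -7) − (-1/88)·(0, 264, 88) = (0, -1, -6).

(0, -1, -6)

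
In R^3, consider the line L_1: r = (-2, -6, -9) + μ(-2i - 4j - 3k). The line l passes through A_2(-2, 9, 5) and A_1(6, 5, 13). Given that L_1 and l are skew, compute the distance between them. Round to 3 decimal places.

7.333

A direction vector for l is A_1 − A_2 = (8, -4, 8).
Common perpendicular direction n = (-2, -4, -3) × (8, -4, 8) = (-44, -8, 40).
With w = (-2, 9, 5) − (-2, -6, -9) = (0, 15, 14), w · n = 440.
Distance = |w · n| / |n| = |440| / √3600 ≈ 7.333.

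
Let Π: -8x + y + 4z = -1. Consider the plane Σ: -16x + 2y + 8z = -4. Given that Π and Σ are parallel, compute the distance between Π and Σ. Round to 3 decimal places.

0.111

Rescale Σ by 1/2: -8x + y + 4z = -2. Then distance = |-1 − (-2)| / √81 ≈ 0.111.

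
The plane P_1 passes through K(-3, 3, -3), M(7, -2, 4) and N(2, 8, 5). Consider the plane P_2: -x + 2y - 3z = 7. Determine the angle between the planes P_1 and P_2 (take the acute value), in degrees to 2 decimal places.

KM = (10, -5, 7), KN = (5, 5, 8); a normal to P_1 is KM × KN = (-75, -45, 75).
Using K: P_1 has equation -75x - 45y + 75z = -135.
cos θ = |n₁·n₂| / (|n₁||n₂|) = |-240| / (√13275 · √14).
θ = arccos(0.55671) ≈ 56.17°.

56.17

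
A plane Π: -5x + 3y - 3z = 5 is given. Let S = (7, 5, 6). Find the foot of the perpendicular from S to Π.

(2, 8, 3)

Foot = S − λn with λ = (n·S − d)/|n|² = (-38 − 5)/43 = -1.
Foot = (7, 5, 6) − (-1)·(-5, 3, -3) = (2, 8, 3).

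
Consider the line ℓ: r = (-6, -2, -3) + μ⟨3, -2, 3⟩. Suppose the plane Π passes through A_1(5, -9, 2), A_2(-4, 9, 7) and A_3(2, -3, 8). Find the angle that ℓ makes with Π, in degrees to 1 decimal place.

22.4

A_1A_2 = (-9, 18, 5), A_1A_3 = (-3, 6, 6); a normal to Π is A_1A_2 × A_1A_3 = (78, 39, 0).
Using A_1: Π has equation 78x + 39y = 39.
sin θ = |n·v| / (|n||v|) = |156| / (√7605 · √22) = 0.38139.
θ ≈ 22.4°.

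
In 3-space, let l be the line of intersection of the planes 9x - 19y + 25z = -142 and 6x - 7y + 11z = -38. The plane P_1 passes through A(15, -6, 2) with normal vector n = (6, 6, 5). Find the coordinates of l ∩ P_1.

Direction of l: (9, -19, 25) × (6, -7, 11) = (-34, 51, 51).
A point on l: solving the two plane equations with x = 10 gives (10, 3, -7).
P_1: n·r = n·A gives 6x + 6y + 5z = 64.
Substitute r = (10, 3, -7) + t(-34, 51, 51) into the plane: 43 + 357t = 64, so t = 1/17.
Intersection: (10, 3, -7) + (1/17)·(-34, 51, 51) = (8, 6, -4).

(8, 6, -4)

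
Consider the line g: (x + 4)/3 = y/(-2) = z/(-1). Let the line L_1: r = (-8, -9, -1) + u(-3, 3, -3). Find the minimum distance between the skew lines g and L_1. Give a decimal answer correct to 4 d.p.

9.6097

g has direction (3, -2, -1) through (-4, 0, 0).
Common perpendicular direction n = (3, -2, -1) × (-3, 3, -3) = (9, 12, 3).
With w = (-8, -9, -1) − (-4, 0, 0) = (-4, -9, -1), w · n = -147.
Distance = |w · n| / |n| = |-147| / √234 ≈ 9.6097.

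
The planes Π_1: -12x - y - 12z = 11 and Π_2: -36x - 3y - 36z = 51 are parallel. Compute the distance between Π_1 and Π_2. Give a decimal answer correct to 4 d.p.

0.3529

Rescale Π_2 by 1/3: -12x - y - 12z = 17. Then distance = |11 − 17| / √289 ≈ 0.3529.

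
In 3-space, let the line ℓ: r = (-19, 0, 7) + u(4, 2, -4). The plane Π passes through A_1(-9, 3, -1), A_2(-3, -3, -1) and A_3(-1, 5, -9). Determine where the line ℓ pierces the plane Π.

A_1A_2 = (6, -6, 0), A_1A_3 = (8, 2, -8); a normal to Π is A_1A_2 × A_1A_3 = (48, 48, 60).
Using A_1: Π has equation 48x + 48y + 60z = -348.
Substitute r = (-19, 0, 7) + t(4, 2, -4) into the plane: -492 + 48t = -348, so t = 3.
Intersection: (-19, 0, 7) + 3·(4, 2, -4) = (-7, 6, -5).

(-7, 6, -5)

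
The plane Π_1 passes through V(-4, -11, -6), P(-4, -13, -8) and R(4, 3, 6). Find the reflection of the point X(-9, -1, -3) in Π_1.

(-7, -9, 5)

VP = (0, -2, -2), VR = (8, 14, 12); a normal to Π_1 is VP × VR = (4, -16, 16).
Using V: Π_1 has equation 4x - 16y + 16z = 64.
λ = (n·X − d)/|n|² = (-68 − 64)/528 = -1/4.
Reflection = X − 2λn = (-9, -1, -3) − (-1/2)·(4, -16, 16) = (-7, -9, 5).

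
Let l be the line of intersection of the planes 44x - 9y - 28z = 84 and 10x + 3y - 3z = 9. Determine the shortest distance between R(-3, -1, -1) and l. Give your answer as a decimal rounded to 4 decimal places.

Direction of l: (44, -9, -28) × (10, 3, -3) = (111, -148, 222).
A point on l: solving the two plane equations with x = 0 gives (0, 0, -3).
Taking (0, 0, -3) on l with direction v = (111, -148, 222): w = R − (0, 0, -3) = (-3, -1, 2), and w × v = (74, 888, 555).
Distance = |w × v| / |v| = √1102045 / √83509 ≈ 3.6327.

3.6327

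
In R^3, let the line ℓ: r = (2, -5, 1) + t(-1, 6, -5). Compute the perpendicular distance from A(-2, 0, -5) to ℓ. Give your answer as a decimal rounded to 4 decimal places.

Taking (2, -5, 1) on ℓ with direction v = (-1, 6, -5): w = A − (2, -5, 1) = (-4, 5, -6), and w × v = (11, -14, -19).
Distance = |w × v| / |v| = √678 / √62 ≈ 3.3069.

3.3069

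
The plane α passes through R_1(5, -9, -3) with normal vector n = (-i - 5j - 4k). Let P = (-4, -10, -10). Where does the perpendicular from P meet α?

(-3, -5, -6)

α: n·r = n·R_1 gives -x - 5y - 4z = 52.
Foot = P − λn with λ = (n·P − d)/|n|² = (94 − 52)/42 = 1.
Foot = (-4, -10, -10) − 1·(-1, -5, -4) = (-3, -5, -6).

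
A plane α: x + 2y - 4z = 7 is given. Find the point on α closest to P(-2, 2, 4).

(-1, 4, 0)

Foot = P − λn with λ = (n·P − d)/|n|² = (-14 − 7)/21 = -1.
Foot = (-2, 2, 4) − (-1)·(1, 2, -4) = (-1, 4, 0).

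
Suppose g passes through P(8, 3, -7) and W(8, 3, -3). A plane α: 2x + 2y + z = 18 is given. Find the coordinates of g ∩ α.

(8, 3, -4)

A direction vector for g is W − P = (0, 0, 4).
Substitute r = (8, 3, -7) + t(0, 0, 4) into the plane: 15 + 4t = 18, so t = 3/4.
Intersection: (8, 3, -7) + (3/4)·(0, 0, 4) = (8, 3, -4).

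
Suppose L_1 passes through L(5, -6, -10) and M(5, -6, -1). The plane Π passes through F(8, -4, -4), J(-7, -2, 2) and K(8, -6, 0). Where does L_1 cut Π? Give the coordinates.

(5, -6, 2)

A direction vector for L_1 is M − L = (0, 0, 9).
FJ = (-15, 2, 6), FK = (0, -2, 4); a normal to Π is FJ × FK = (20, 60, 30).
Using F: Π has equation 20x + 60y + 30z = -200.
Substitute r = (5, -6, -10) + t(0, 0, 9) into the plane: -560 + 270t = -200, so t = 4/3.
Intersection: (5, -6, -10) + (4/3)·(0, 0, 9) = (5, -6, 2).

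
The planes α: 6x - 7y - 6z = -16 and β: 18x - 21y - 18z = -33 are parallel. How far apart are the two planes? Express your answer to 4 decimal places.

0.4545

Rescale β by 1/3: 6x - 7y - 6z = -11. Then distance = |-16 − (-11)| / √121 ≈ 0.4545.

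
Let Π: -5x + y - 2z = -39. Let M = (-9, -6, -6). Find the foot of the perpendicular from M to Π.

(6, -9, 0)

Foot = M − λn with λ = (n·M − d)/|n|² = (51 − (-39))/30 = 3.
Foot = (-9, -6, -6) − 3·(-5, 1, -2) = (6, -9, 0).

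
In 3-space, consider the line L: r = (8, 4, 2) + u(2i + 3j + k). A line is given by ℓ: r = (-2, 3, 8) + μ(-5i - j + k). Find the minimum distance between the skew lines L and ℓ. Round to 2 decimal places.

Common perpendicular direction n = (2, 3, 1) × (-5, -1, 1) = (4, -7, 13).
With w = (-2, 3, 8) − (8, 4, 2) = (-10, -1, 6), w · n = 45.
Distance = |w · n| / |n| = |45| / √234 ≈ 2.94.

2.94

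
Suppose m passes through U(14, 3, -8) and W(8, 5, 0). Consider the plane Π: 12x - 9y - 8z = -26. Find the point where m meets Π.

(5, 6, 4)

A direction vector for m is W − U = (-6, 2, 8).
Substitute r = (14, 3, -8) + t(-6, 2, 8) into the plane: 205 + (-154)t = -26, so t = 3/2.
Intersection: (14, 3, -8) + (3/2)·(-6, 2, 8) = (5, 6, 4).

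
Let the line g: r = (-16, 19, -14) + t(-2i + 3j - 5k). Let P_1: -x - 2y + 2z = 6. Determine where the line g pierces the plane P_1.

Substitute r = (-16, 19, -14) + t(-2, 3, -5) into the plane: -50 + (-14)t = 6, so t = -4.
Intersection: (-16, 19, -14) + (-4)·(-2, 3, -5) = (-8, 7, 6).

(-8, 7, 6)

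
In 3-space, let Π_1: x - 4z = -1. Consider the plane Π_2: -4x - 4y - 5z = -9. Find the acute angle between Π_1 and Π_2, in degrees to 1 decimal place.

cos θ = |n₁·n₂| / (|n₁||n₂|) = |16| / (√17 · √57).
θ = arccos(0.51399) ≈ 59.1°.

59.1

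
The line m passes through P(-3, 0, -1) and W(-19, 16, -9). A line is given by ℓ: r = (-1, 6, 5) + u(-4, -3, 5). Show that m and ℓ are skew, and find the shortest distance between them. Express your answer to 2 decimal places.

8.67

A direction vector for m is W − P = (-16, 16, -8).
Common perpendicular direction n = (-16, 16, -8) × (-4, -3, 5) = (56, 112, 112).
With w = (-1, 6, 5) − (-3, 0, -1) = (2, 6, 6), w · n = 1456.
Since n ≠ 0 the lines are not parallel, and w · n = 1456 ≠ 0 so they do not intersect; hence they are skew.
Distance = |w · n| / |n| = |1456| / √28224 ≈ 8.67.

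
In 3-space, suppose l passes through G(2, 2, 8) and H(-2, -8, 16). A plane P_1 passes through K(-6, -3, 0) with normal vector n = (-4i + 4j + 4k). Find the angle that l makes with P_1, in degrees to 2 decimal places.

A direction vector for l is H − G = (-4, -10, 8).
P_1: n·r = n·K gives -4x + 4y + 4z = 12.
sin θ = |n·v| / (|n||v|) = |8| / (√48 · √180) = 0.08607.
θ ≈ 4.94°.

4.94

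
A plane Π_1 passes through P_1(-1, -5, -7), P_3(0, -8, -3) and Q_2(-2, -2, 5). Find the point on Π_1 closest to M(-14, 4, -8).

(-5, 7, -8)

P_1P_3 = (1, -3, 4), P_1Q_2 = (-1, 3, 12); a normal to Π_1 is P_1P_3 × P_1Q_2 = (-48, -16, 0).
Using P_1: Π_1 has equation -48x - 16y = 128.
Foot = M − λn with λ = (n·M − d)/|n|² = (608 − 128)/2560 = 3/16.
Foot = (-14, 4, -8) − (3/16)·(-48, -16, 0) = (-5, 7, -8).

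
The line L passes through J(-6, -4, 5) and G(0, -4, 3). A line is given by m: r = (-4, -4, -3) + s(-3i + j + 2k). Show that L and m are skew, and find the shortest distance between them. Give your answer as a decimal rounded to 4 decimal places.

5.0471

A direction vector for L is G − J = (6, 0, -2).
Common perpendicular direction n = (6, 0, -2) × (-3, 1, 2) = (2, -6, 6).
With w = (-4, -4, -3) − (-6, -4, 5) = (2, 0, -8), w · n = -44.
Since n ≠ 0 the lines are not parallel, and w · n = -44 ≠ 0 so they do not intersect; hence they are skew.
Distance = |w · n| / |n| = |-44| / √76 ≈ 5.0471.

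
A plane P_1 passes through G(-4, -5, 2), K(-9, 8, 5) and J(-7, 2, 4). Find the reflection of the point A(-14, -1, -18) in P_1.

GK = (-5, 13, 3), GJ = (-3, 7, 2); a normal to P_1 is GK × GJ = (5, 1, 4).
Using G: P_1 has equation 5x + y + 4z = -17.
λ = (n·A − d)/|n|² = (-143 − (-17))/42 = -3.
Reflection = A − 2λn = (-14, -1, -18) − (-6)·(5, 1, 4) = (16, 5, 6).

(16, 5, 6)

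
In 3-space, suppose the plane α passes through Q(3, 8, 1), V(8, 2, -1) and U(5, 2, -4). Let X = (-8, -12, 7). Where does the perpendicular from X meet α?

(4, 2, -5)

QV = (5, -6, -2), QU = (2, -6, -5); a normal to α is QV × QU = (18, 21, -18).
Using Q: α has equation 18x + 21y - 18z = 204.
Foot = X − λn with λ = (n·X − d)/|n|² = (-522 − 204)/1089 = -2/3.
Foot = (-8, -12, 7) − (-2/3)·(18, 21, -18) = (4, 2, -5).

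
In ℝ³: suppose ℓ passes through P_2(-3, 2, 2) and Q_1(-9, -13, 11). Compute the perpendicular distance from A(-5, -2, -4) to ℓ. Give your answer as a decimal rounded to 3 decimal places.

7.420

A direction vector for ℓ is Q_1 − P_2 = (-6, -15, 9).
Taking (-3, 2, 2) on ℓ with direction v = (-6, -15, 9): w = A − (-3, 2, 2) = (-2, -4, -6), and w × v = (-126, 54, 6).
Distance = |w × v| / |v| = √18828 / √342 ≈ 7.420.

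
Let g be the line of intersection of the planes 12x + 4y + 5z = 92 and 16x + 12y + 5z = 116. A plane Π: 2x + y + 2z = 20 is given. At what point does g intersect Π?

(6, 0, 4)

Direction of g: (12, 4, 5) × (16, 12, 5) = (-40, 20, 80).
A point on g: solving the two plane equations with x = 8 gives (8, -1, 0).
Substitute r = (8, -1, 0) + t(-40, 20, 80) into the plane: 15 + 100t = 20, so t = 1/20.
Intersection: (8, -1, 0) + (1/20)·(-40, 20, 80) = (6, 0, 4).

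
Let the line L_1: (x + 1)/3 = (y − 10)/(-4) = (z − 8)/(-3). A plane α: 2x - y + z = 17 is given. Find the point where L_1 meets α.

(8, -2, -1)

L_1 has direction (3, -4, -3) through (-1, 10, 8).
Substitute r = (-1, 10, 8) + t(3, -4, -3) into the plane: -4 + 7t = 17, so t = 3.
Intersection: (-1, 10, 8) + 3·(3, -4, -3) = (8, -2, -1).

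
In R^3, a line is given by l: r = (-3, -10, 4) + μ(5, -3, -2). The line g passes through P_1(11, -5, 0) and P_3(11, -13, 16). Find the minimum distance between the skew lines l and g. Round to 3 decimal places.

A direction vector for g is P_3 − P_1 = (0, -8, 16).
Common perpendicular direction n = (5, -3, -2) × (0, -8, 16) = (-64, -80, -40).
With w = (11, -5, 0) − (-3, -10, 4) = (14, 5, -4), w · n = -1136.
Distance = |w · n| / |n| = |-1136| / √12096 ≈ 10.329.

10.329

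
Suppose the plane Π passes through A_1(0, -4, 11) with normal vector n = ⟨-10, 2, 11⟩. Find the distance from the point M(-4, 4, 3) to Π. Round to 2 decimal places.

2.13

Π: n·r = n·A_1 gives -10x + 2y + 11z = 113.
n·M − d = (-10)·(-4) + (2)·(4) + (11)·(3) − 113 = -32; |n| = √225.
Distance = |-32| / √225 = 32/√225 ≈ 2.13.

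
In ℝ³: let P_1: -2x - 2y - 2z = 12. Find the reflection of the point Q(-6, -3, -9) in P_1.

λ = (n·Q − d)/|n|² = (36 − 12)/12 = 2.
Reflection = Q − 2λn = (-6, -3, -9) − 4·(-2, -2, -2) = (2, 5, -1).

(2, 5, -1)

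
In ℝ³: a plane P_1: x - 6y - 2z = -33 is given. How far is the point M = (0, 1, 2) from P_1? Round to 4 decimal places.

n·M − d = (1)·(0) + (-6)·(1) + (-2)·(2) − (-33) = 23; |n| = √41.
Distance = |23| / √41 = 23/√41 ≈ 3.5920.

3.5920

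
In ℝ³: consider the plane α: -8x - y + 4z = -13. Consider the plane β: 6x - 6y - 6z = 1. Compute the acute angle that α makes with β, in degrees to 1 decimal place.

cos θ = |n₁·n₂| / (|n₁||n₂|) = |-66| / (√81 · √108).
θ = arccos(0.70565) ≈ 45.1°.

45.1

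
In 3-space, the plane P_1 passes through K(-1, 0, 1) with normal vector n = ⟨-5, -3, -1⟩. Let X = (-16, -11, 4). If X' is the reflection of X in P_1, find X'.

P_1: n·r = n·K gives -5x - 3y - z = 4.
λ = (n·X − d)/|n|² = (109 − 4)/35 = 3.
Reflection = X − 2λn = (-16, -11, 4) − 6·(-5, -3, -1) = (14, 7, 10).

(14, 7, 10)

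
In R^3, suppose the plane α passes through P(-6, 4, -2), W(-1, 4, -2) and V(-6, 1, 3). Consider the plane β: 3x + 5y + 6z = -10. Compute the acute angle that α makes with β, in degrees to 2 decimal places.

PW = (5, 0, 0), PV = (0, -3, 5); a normal to α is PW × PV = (0, -25, -15).
Using P: α has equation -25y - 15z = -70.
cos θ = |n₁·n₂| / (|n₁||n₂|) = |-215| / (√850 · √70).
θ = arccos(0.88141) ≈ 28.19°.

28.19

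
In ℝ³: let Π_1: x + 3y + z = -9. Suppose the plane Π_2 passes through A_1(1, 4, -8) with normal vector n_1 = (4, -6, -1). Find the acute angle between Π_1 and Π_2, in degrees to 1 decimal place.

Π_2: n_1·r = n_1·A_1 gives 4x - 6y - z = -12.
cos θ = |n₁·n₂| / (|n₁||n₂|) = |-15| / (√11 · √53).
θ = arccos(0.62124) ≈ 51.6°.

51.6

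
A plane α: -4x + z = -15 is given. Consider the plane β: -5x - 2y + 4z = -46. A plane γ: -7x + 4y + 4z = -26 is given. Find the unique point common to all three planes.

(2, 4, -7)

Solving the 3×3 linear system -4x + z = -15, -5x - 2y + 4z = -46, -7x + 4y + 4z = -26 (e.g. by elimination or Cramer's rule, determinant = 62) gives (2, 4, -7).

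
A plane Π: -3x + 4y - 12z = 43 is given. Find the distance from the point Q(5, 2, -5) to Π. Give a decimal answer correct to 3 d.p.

n·Q − d = (-3)·(5) + (4)·(2) + (-12)·(-5) − 43 = 10; |n| = √169.
Distance = |10| / √169 = 10/√169 ≈ 0.769.

0.769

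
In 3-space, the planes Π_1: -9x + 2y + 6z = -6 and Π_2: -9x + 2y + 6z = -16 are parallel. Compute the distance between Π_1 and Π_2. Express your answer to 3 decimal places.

Same normal n = (-9, 2, 6) with |n| = √121; distance = |-6 − (-16)| / |n| = 10/√121 ≈ 0.909.

0.909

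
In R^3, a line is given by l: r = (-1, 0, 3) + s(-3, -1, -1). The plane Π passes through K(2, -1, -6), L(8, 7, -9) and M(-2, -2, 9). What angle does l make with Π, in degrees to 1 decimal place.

KL = (6, 8, -3), KM = (-4, -1, 15); a normal to Π is KL × KM = (117, -78, 26).
Using K: Π has equation 117x - 78y + 26z = 156.
sin θ = |n·v| / (|n||v|) = |-299| / (√20449 · √11) = 0.63043.
θ ≈ 39.1°.

39.1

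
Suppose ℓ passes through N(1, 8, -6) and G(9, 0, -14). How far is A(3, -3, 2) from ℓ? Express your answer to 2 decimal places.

13.44

A direction vector for ℓ is G − N = (8, -8, -8).
Taking (1, 8, -6) on ℓ with direction v = (8, -8, -8): w = A − (1, 8, -6) = (2, -11, 8), and w × v = (152, 80, 72).
Distance = |w × v| / |v| = √34688 / √192 ≈ 13.44.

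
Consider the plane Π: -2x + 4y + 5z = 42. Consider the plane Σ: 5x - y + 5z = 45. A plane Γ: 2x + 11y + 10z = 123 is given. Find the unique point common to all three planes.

(4, 5, 6)

Solving the 3×3 linear system -2x + 4y + 5z = 42, 5x - y + 5z = 45, 2x + 11y + 10z = 123 (e.g. by elimination or Cramer's rule, determinant = 255) gives (4, 5, 6).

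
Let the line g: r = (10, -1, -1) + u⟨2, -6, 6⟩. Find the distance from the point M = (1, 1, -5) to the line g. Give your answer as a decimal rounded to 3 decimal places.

Taking (10, -1, -1) on g with direction v = (2, -6, 6): w = M − (10, -1, -1) = (-9, 2, -4), and w × v = (-12, 46, 50).
Distance = |w × v| / |v| = √4760 / √76 ≈ 7.914.

7.914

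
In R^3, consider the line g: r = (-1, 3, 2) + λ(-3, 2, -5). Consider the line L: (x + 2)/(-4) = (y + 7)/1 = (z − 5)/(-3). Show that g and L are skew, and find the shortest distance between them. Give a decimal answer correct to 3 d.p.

7.753

L has direction (-4, 1, -3) through (-2, -7, 5).
Common perpendicular direction n = (-3, 2, -5) × (-4, 1, -3) = (-1, 11, 5).
With w = (-2, -7, 5) − (-1, 3, 2) = (-1, -10, 3), w · n = -94.
Since n ≠ 0 the lines are not parallel, and w · n = -94 ≠ 0 so they do not intersect; hence they are skew.
Distance = |w · n| / |n| = |-94| / √147 ≈ 7.753.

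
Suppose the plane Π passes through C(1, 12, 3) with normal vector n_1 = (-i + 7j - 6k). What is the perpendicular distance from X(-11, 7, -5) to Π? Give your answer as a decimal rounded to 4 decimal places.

2.6958

Π: n_1·r = n_1·C gives -x + 7y - 6z = 65.
n·X − d = (-1)·(-11) + (7)·(7) + (-6)·(-5) − 65 = 25; |n| = √86.
Distance = |25| / √86 = 25/√86 ≈ 2.6958.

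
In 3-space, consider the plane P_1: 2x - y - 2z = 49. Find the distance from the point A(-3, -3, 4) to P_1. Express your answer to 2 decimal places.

20.00

n·A − d = (2)·(-3) + (-1)·(-3) + (-2)·(4) − 49 = -60; |n| = √9.
Distance = |-60| / √9 = 60/√9 ≈ 20.00.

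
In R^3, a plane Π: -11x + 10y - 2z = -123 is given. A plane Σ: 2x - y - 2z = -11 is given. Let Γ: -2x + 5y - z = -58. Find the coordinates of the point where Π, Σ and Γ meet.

(1, -9, 11)

Solving the 3×3 linear system -11x + 10y - 2z = -123, 2x - y - 2z = -11, -2x + 5y - z = -58 (e.g. by elimination or Cramer's rule, determinant = -77) gives (1, -9, 11).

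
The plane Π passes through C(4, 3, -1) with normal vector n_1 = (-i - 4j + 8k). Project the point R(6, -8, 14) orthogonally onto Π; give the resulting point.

Π: n_1·r = n_1·C gives -x - 4y + 8z = -24.
Foot = R − λn with λ = (n·R − d)/|n|² = (138 − (-24))/81 = 2.
Foot = (6, -8, 14) − 2·(-1, -4, 8) = (8, 0, -2).

(8, 0, -2)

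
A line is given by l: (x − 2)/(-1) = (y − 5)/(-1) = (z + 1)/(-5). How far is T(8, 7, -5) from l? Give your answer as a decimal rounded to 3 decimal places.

l has direction (-1, -1, -5) through (2, 5, -1).
Taking (2, 5, -1) on l with direction v = (-1, -1, -5): w = T − (2, 5, -1) = (6, 2, -4), and w × v = (-14, 34, -4).
Distance = |w × v| / |v| = √1368 / √27 ≈ 7.118.

7.118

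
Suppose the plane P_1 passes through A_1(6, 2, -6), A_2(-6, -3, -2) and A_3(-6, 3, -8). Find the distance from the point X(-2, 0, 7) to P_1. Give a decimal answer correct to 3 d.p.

A_1A_2 = (-12, -5, 4), A_1A_3 = (-12, 1, -2); a normal to P_1 is A_1A_2 × A_1A_3 = (6, -72, -72).
Using A_1: P_1 has equation 6x - 72y - 72z = 324.
n·X − d = (6)·(-2) + (-72)·(0) + (-72)·(7) − 324 = -840; |n| = √10404.
Distance = |-840| / √10404 = 840/√10404 ≈ 8.235.

8.235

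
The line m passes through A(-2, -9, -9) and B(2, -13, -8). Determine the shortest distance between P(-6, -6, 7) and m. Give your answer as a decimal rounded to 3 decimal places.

16.632

A direction vector for m is B − A = (4, -4, 1).
Taking (-2, -9, -9) on m with direction v = (4, -4, 1): w = P − (-2, -9, -9) = (-4, 3, 16), and w × v = (67, 68, 4).
Distance = |w × v| / |v| = √9129 / √33 ≈ 16.632.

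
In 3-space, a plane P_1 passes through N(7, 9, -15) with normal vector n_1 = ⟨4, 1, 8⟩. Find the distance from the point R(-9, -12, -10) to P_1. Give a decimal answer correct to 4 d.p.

5.0000

P_1: n_1·r = n_1·N gives 4x + y + 8z = -83.
n·R − d = (4)·(-9) + (1)·(-12) + (8)·(-10) − (-83) = -45; |n| = √81.
Distance = |-45| / √81 = 45/√81 ≈ 5.0000.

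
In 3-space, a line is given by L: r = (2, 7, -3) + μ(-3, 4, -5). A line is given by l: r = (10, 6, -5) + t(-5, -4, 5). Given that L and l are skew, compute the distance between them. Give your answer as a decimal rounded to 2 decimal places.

Common perpendicular direction n = (-3, 4, -5) × (-5, -4, 5) = (0, 40, 32).
With w = (10, 6, -5) − (2, 7, -3) = (8, -1, -2), w · n = -104.
Distance = |w · n| / |n| = |-104| / √2624 ≈ 2.03.

2.03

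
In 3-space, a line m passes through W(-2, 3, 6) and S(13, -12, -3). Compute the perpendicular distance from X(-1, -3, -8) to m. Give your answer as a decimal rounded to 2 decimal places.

11.51

A direction vector for m is S − W = (15, -15, -9).
Taking (-2, 3, 6) on m with direction v = (15, -15, -9): w = X − (-2, 3, 6) = (1, -6, -14), and w × v = (-156, -201, 75).
Distance = |w × v| / |v| = √70362 / √531 ≈ 11.51.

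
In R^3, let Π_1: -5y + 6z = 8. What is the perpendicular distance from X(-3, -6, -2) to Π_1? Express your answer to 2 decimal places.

1.28

n·X − d = (0)·(-3) + (-5)·(-6) + (6)·(-2) − 8 = 10; |n| = √61.
Distance = |10| / √61 = 10/√61 ≈ 1.28.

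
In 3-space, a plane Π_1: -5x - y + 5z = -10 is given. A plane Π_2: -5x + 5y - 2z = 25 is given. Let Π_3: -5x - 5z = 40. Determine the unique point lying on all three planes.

Solving the 3×3 linear system -5x - y + 5z = -10, -5x + 5y - 2z = 25, -5x - 5z = 40 (e.g. by elimination or Cramer's rule, determinant = 265) gives (-3, 0, -5).

(-3, 0, -5)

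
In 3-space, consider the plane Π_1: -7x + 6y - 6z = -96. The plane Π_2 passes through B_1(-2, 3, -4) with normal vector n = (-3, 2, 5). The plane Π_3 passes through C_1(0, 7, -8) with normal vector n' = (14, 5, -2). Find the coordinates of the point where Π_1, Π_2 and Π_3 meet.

(6, -5, 4)

Π_2: n·r = n·B_1 gives -3x + 2y + 5z = -8.
Π_3: n'·r = n'·C_1 gives 14x + 5y - 2z = 51.
Solving the 3×3 linear system -7x + 6y - 6z = -96, -3x + 2y + 5z = -8, 14x + 5y - 2z = 51 (e.g. by elimination or Cramer's rule, determinant = 845) gives (6, -5, 4).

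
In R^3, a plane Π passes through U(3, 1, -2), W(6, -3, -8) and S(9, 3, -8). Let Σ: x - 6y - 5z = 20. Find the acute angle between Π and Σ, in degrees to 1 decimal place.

UW = (3, -4, -6), US = (6, 2, -6); a normal to Π is UW × US = (36, -18, 30).
Using U: Π has equation 36x - 18y + 30z = 30.
cos θ = |n₁·n₂| / (|n₁||n₂|) = |-6| / (√2520 · √62).
θ = arccos(0.01518) ≈ 89.1°.

89.1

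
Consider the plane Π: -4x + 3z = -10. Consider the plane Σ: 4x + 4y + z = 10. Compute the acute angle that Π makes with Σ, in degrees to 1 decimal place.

63.1

cos θ = |n₁·n₂| / (|n₁||n₂|) = |-13| / (√25 · √33).
θ = arccos(0.45260) ≈ 63.1°.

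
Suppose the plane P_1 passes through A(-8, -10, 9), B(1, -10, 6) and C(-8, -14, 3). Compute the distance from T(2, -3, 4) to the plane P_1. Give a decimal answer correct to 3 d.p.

6.636

AB = (9, 0, -3), AC = (0, -4, -6); a normal to P_1 is AB × AC = (-12, 54, -36).
Using A: P_1 has equation -12x + 54y - 36z = -768.
n·T − d = (-12)·(2) + (54)·(-3) + (-36)·(4) − (-768) = 438; |n| = √4356.
Distance = |438| / √4356 = 438/√4356 ≈ 6.636.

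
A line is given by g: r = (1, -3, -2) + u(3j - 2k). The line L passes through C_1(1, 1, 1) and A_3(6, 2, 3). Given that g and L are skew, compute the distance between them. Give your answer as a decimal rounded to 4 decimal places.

A direction vector for L is A_3 − C_1 = (5, 1, 2).
Common perpendicular direction n = (0, 3, -2) × (5, 1, 2) = (8, -10, -15).
With w = (1, 1, 1) − (1, -3, -2) = (0, 4, 3), w · n = -85.
Distance = |w · n| / |n| = |-85| / √389 ≈ 4.3097.

4.3097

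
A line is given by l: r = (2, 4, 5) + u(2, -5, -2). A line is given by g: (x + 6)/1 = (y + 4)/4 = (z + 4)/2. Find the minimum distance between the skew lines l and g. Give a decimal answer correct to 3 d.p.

3.666

g has direction (1, 4, 2) through (-6, -4, -4).
Common perpendicular direction n = (2, -5, -2) × (1, 4, 2) = (-2, -6, 13).
With w = (-6, -4, -4) − (2, 4, 5) = (-8, -8, -9), w · n = -53.
Distance = |w · n| / |n| = |-53| / √209 ≈ 3.666.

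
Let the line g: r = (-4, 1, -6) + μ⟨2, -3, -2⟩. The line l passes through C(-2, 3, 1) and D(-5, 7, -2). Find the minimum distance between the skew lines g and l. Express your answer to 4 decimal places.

A direction vector for l is D − C = (-3, 4, -3).
Common perpendicular direction n = (2, -3, -2) × (-3, 4, -3) = (17, 12, -1).
With w = (-2, 3, 1) − (-4, 1, -6) = (2, 2, 7), w · n = 51.
Distance = |w · n| / |n| = |51| / √434 ≈ 2.4481.

2.4481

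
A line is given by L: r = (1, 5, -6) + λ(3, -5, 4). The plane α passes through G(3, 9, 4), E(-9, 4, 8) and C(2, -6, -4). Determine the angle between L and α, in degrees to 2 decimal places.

GE = (-12, -5, 4), GC = (-1, -15, -8); a normal to α is GE × GC = (100, -100, 175).
Using G: α has equation 100x - 100y + 175z = 100.
sin θ = |n·v| / (|n||v|) = |1500| / (√50625 · √50) = 0.94281.
θ ≈ 70.53°.

70.53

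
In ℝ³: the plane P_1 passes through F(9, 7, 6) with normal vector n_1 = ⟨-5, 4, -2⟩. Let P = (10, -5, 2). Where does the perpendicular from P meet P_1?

(5, -1, 0)

P_1: n_1·r = n_1·F gives -5x + 4y - 2z = -29.
Foot = P − λn with λ = (n·P − d)/|n|² = (-74 − (-29))/45 = -1.
Foot = (10, -5, 2) − (-1)·(-5, 4, -2) = (5, -1, 0).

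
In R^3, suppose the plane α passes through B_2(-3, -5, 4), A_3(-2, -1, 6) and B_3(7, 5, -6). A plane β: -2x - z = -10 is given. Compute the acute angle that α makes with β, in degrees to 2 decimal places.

B_2A_3 = (1, 4, 2), B_2B_3 = (10, 10, -10); a normal to α is B_2A_3 × B_2B_3 = (-60, 30, -30).
Using B_2: α has equation -60x + 30y - 30z = -90.
cos θ = |n₁·n₂| / (|n₁||n₂|) = |150| / (√5400 · √5).
θ = arccos(0.91287) ≈ 24.09°.

24.09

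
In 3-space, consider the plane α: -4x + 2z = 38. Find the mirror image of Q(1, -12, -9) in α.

λ = (n·Q − d)/|n|² = (-22 − 38)/20 = -3.
Reflection = Q − 2λn = (1, -12, -9) − (-6)·(-4, 0, 2) = (-23, -12, 3).

(-23, -12, 3)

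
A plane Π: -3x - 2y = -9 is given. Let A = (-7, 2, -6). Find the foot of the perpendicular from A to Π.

(-1, 6, -6)

Foot = A − λn with λ = (n·A − d)/|n|² = (17 − (-9))/13 = 2.
Foot = (-7, 2, -6) − 2·(-3, -2, 0) = (-1, 6, -6).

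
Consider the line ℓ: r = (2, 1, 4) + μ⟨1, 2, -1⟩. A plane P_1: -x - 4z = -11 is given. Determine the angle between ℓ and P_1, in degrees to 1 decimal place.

sin θ = |n·v| / (|n||v|) = |3| / (√17 · √6) = 0.29704.
θ ≈ 17.3°.

17.3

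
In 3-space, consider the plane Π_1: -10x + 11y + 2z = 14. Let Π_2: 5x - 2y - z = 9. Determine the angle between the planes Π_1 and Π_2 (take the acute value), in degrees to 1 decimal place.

cos θ = |n₁·n₂| / (|n₁||n₂|) = |-74| / (√225 · √30).
θ = arccos(0.90070) ≈ 25.7°.

25.7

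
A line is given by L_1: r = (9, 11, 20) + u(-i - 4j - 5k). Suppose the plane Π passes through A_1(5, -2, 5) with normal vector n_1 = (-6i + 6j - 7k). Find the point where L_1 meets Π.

(6, -1, 5)

Π: n_1·r = n_1·A_1 gives -6x + 6y - 7z = -77.
Substitute r = (9, 11, 20) + t(-1, -4, -5) into the plane: -128 + 17t = -77, so t = 3.
Intersection: (9, 11, 20) + 3·(-1, -4, -5) = (6, -1, 5).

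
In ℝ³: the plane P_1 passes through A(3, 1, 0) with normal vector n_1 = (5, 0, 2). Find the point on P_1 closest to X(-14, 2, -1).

P_1: n_1·r = n_1·A gives 5x + 2z = 15.
Foot = X − λn with λ = (n·X − d)/|n|² = (-72 − 15)/29 = -3.
Foot = (-14, 2, -1) − (-3)·(5, 0, 2) = (1, 2, 5).

(1, 2, 5)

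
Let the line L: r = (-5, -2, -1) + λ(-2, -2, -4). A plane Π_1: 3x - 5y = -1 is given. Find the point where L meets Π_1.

Substitute r = (-5, -2, -1) + t(-2, -2, -4) into the plane: -5 + 4t = -1, so t = 1.
Intersection: (-5, -2, -1) + 1·(-2, -2, -4) = (-7, -4, -5).

(-7, -4, -5)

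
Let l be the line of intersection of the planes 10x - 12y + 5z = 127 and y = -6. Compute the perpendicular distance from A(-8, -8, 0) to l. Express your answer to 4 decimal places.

12.2393

Direction of l: (10, -12, 5) × (0, 1, 0) = (-5, 0, 10).
A point on l: solving the two plane equations with x = 8 gives (8, -6, -5).
Taking (8, -6, -5) on l with direction v = (-5, 0, 10): w = A − (8, -6, -5) = (-16, -2, 5), and w × v = (-20, 135, -10).
Distance = |w × v| / |v| = √18725 / √125 ≈ 12.2393.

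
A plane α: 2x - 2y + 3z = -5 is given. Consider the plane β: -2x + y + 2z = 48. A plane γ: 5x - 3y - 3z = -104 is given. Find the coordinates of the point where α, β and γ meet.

(-7, 12, 11)

Solving the 3×3 linear system 2x - 2y + 3z = -5, -2x + y + 2z = 48, 5x - 3y - 3z = -104 (e.g. by elimination or Cramer's rule, determinant = 1) gives (-7, 12, 11).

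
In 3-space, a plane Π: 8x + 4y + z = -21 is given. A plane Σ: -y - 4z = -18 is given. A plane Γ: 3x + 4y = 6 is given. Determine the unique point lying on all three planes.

(-6, 6, 3)

Solving the 3×3 linear system 8x + 4y + z = -21, -y - 4z = -18, 3x + 4y = 6 (e.g. by elimination or Cramer's rule, determinant = 83) gives (-6, 6, 3).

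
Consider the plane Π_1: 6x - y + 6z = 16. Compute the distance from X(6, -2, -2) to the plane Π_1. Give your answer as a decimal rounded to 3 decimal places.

1.170

n·X − d = (6)·(6) + (-1)·(-2) + (6)·(-2) − 16 = 10; |n| = √73.
Distance = |10| / √73 = 10/√73 ≈ 1.170.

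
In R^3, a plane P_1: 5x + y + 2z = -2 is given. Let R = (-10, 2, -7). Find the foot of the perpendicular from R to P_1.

(0, 4, -3)

Foot = R − λn with λ = (n·R − d)/|n|² = (-62 − (-2))/30 = -2.
Foot = (-10, 2, -7) − (-2)·(5, 1, 2) = (0, 4, -3).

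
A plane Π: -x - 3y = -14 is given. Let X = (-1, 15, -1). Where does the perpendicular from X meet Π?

Foot = X − λn with λ = (n·X − d)/|n|² = (-44 − (-14))/10 = -3.
Foot = (-1, 15, -1) − (-3)·(-1, -3, 0) = (-4, 6, -1).

(-4, 6, -1)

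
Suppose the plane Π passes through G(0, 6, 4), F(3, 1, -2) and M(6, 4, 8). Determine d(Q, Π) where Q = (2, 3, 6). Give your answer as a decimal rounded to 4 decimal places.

GF = (3, -5, -6), GM = (6, -2, 4); a normal to Π is GF × GM = (-32, -48, 24).
Using G: Π has equation -32x - 48y + 24z = -192.
n·Q − d = (-32)·(2) + (-48)·(3) + (24)·(6) − (-192) = 128; |n| = √3904.
Distance = |128| / √3904 = 128/√3904 ≈ 2.0486.

2.0486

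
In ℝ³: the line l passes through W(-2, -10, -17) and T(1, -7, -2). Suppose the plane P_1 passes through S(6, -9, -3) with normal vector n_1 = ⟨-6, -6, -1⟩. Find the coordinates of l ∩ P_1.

(2, -6, 3)

A direction vector for l is T − W = (3, 3, 15).
P_1: n_1·r = n_1·S gives -6x - 6y - z = 21.
Substitute r = (-2, -10, -17) + t(3, 3, 15) into the plane: 89 + (-51)t = 21, so t = 4/3.
Intersection: (-2, -10, -17) + (4/3)·(3, 3, 15) = (2, -6, 3).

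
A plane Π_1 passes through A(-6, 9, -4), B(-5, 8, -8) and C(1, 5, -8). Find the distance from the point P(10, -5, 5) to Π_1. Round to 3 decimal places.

6.333

AB = (1, -1, -4), AC = (7, -4, -4); a normal to Π_1 is AB × AC = (-12, -24, 3).
Using A: Π_1 has equation -12x - 24y + 3z = -156.
n·P − d = (-12)·(10) + (-24)·(-5) + (3)·(5) − (-156) = 171; |n| = √729.
Distance = |171| / √729 = 171/√729 ≈ 6.333.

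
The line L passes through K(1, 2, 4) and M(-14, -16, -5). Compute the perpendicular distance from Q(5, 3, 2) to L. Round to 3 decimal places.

3.910

A direction vector for L is M − K = (-15, -18, -9).
Taking (1, 2, 4) on L with direction v = (-15, -18, -9): w = Q − (1, 2, 4) = (4, 1, -2), and w × v = (-45, 66, -57).
Distance = |w × v| / |v| = √9630 / √630 ≈ 3.910.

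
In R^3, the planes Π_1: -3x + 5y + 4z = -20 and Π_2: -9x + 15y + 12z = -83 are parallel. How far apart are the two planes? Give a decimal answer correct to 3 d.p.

Rescale Π_2 by 1/3: -3x + 5y + 4z = -83/3. Then distance = |-20 − (-83/3)| / √50 ≈ 1.084.

1.084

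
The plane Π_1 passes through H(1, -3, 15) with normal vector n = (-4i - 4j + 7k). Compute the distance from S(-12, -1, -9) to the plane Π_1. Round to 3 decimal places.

13.778

Π_1: n·r = n·H gives -4x - 4y + 7z = 113.
n·S − d = (-4)·(-12) + (-4)·(-1) + (7)·(-9) − 113 = -124; |n| = √81.
Distance = |-124| / √81 = 124/√81 ≈ 13.778.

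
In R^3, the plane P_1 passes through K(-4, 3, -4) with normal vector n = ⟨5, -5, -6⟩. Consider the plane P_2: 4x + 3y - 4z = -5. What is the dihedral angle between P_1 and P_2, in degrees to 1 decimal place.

P_1: n·r = n·K gives 5x - 5y - 6z = -11.
cos θ = |n₁·n₂| / (|n₁||n₂|) = |29| / (√86 · √41).
θ = arccos(0.48838) ≈ 60.8°.

60.8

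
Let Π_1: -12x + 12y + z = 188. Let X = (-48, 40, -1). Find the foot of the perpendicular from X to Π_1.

Foot = X − λn with λ = (n·X − d)/|n|² = (1055 − 188)/289 = 3.
Foot = (-48, 40, -1) − 3·(-12, 12, 1) = (-12, 4, -4).

(-12, 4, -4)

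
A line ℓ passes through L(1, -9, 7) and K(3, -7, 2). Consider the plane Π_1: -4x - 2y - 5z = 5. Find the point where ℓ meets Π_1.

A direction vector for ℓ is K − L = (2, 2, -5).
Substitute r = (1, -9, 7) + t(2, 2, -5) into the plane: -21 + 13t = 5, so t = 2.
Intersection: (1, -9, 7) + 2·(2, 2, -5) = (5, -5, -3).

(5, -5, -3)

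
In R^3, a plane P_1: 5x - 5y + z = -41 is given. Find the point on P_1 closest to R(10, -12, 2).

Foot = R − λn with λ = (n·R − d)/|n|² = (112 − (-41))/51 = 3.
Foot = (10, -12, 2) − 3·(5, -5, 1) = (-5, 3, -1).

(-5, 3, -1)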